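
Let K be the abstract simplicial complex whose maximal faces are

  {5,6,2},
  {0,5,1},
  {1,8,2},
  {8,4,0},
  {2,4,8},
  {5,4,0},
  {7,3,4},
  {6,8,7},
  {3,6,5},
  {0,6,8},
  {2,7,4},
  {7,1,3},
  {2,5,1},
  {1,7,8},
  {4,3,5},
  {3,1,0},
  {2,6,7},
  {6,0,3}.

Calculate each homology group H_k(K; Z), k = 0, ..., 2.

Order the vertices as 0 < 1 < 2 < 3 < 4 < 5 < 6 < 7 < 8. Listing each simplex with vertices in this order, K has dimension 2 with simplices:

  0-simplices (9): [0], [1], [2], [3], [4], [5], [6], [7], [8]
  1-simplices (27): (27 of them)
  2-simplices (18): [0,1,3], [0,1,5], [0,3,6], [0,4,5], [0,4,8], [0,6,8], [1,2,5], [1,2,8], [1,3,7], [1,7,8], [2,4,7], [2,4,8], [2,5,6], [2,6,7], [3,4,5], [3,4,7], [3,5,6], [6,7,8]

Hence C_0 ≅ Z^9, C_1 ≅ Z^27, C_2 ≅ Z^18.

∂_1: C_1 → C_0 sends each edge [p,q] (with p < q) to q − p.
This gives a 9×27 integer matrix of rank 8; reducing to Smith normal form yields diagonal entries (1,1,1,1,1,1,1,1).

The boundary map ∂_2: C_2 → C_1 maps a triangle to the signed sum of its edges. For instance
  ∂[1,7,8] = [7,8] − [1,8] + [1,7],
  ∂[2,5,6] = [5,6] − [2,6] + [2,5].
The 27×18 boundary matrix has rank 18 and Smith normal form diag(1,1,1,1,1,1,1,1,1,1,1,1,1,1,1,1,1,2).

Computing H_k = (kernel of ∂_k) / (image of ∂_{k+1}):

  H_0: rank C_0 − rank ∂_1 = 9 − 8 = 1, and the invariant factors of ∂_1 are all 1, so H_0 = Z.
  H_1: rank ker ∂_1 − rank ∂_2 = (27 − 8) − 18 = 1, and ∂_2 has invariant factor 2 > 1, so H_1 = Z ⊕ Z/2Z.
  H_2: rank ker ∂_2 − rank ∂_3 = (18 − 18) − 0 = 0, and there is no ∂_3, so H_2 = 0.

As a check, the Euler characteristic is 9 − 27 + 18 = 0, which agrees with 1 − 1 + 0 = 0.

H_0 = Z,  H_1 = Z ⊕ Z/2Z,  H_2 = 0.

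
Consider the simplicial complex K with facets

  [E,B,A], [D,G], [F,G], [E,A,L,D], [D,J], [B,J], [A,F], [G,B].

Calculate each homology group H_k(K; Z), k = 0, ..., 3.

Fix the vertex order A < B < D < E < F < G < J < L and write every simplex with vertices in increasing order. Then dim K = 3 and the simplices of K are:

  0-simplices (8): A, B, D, E, F, G, J, L
  1-simplices (14): AB, AD, AE, AF, AL, BE, BG, BJ, DE, DG, DJ, DL, EL, FG
  2-simplices (5): ABE, ADE, ADL, AEL, DEL
  3-simplices (1): ADEL

Hence C_0 ≅ Z^8, C_1 ≅ Z^14, C_2 ≅ Z^5, C_3 ≅ Z^1.

∂_1: C_1 → C_0 sends each edge [p,q] (with p < q) to q − p. For instance
  ∂DE = E − D.
This gives a 8×14 integer matrix of rank 7; reducing to Smith normal form yields diagonal entries (1,1,1,1,1,1,1).

∂_2: C_2 → C_1 sends each 2-simplex [p,q,r] to [q,r] − [p,r] + [p,q]. For instance
  ∂ADE = DE − AE + AD,
  ∂DEL = EL − DL + DE.
The resulting 14×5 matrix has rank 4, and its Smith normal form has invariant factors (1,1,1,1).

The boundary map ∂_3: C_3 → C_2 sends each 3-simplex σ to the alternating sum Σ_i (−1)^i (σ with its i-th vertex removed). For instance
  ∂ADEL = DEL − AEL + ADL − ADE.
The 5×1 boundary matrix has rank 1 and Smith normal form diag(1).

From H_k ≅ ker(∂_k) / im(∂_{k+1}) we obtain:

  H_0: rank C_0 − rank ∂_1 = 8 − 7 = 1, and the invariant factors of ∂_1 are all 1, so H_0 = Z.
  H_1: rank ker ∂_1 − rank ∂_2 = (14 − 7) − 4 = 3, and the invariant factors of ∂_2 are all 1, so H_1 = Z^3.
  H_2: rank ker ∂_2 − rank ∂_3 = (5 − 4) − 1 = 0, and the invariant factors of ∂_3 are all 1, so H_2 = 0.
  H_3: rank ker ∂_3 − rank ∂_4 = (1 − 1) − 0 = 0, and there is no ∂_4, so H_3 = 0.

H_0 = Z,  H_1 = Z^3,  H_2 = 0,  H_3 = 0.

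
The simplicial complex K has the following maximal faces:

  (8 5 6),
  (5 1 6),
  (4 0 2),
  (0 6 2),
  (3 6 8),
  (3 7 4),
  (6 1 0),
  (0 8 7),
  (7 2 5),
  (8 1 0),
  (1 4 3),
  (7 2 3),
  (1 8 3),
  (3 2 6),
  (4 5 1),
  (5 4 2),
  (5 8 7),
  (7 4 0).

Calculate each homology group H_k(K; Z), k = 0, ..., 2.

H_0 ≅ Z,  H_1 ≅ Z ⊕ Z/2,  H_2 = 0.

We work with the vertex ordering 0 < 1 < 2 < 3 < 4 < 5 < 6 < 7 < 8. The simplices of K, each written with vertices in increasing order, are:

  0-simplices (9): [0], [1], [2], [3], [4], [5], [6], [7], [8]
  1-simplices (27): (27 of them)
  2-simplices (18): [0,1,6], [0,1,8], [0,2,4], [0,2,6], [0,4,7], [0,7,8], [1,3,4], [1,3,8], [1,4,5], [1,5,6], [2,3,6], [2,3,7], [2,4,5], [2,5,7], [3,4,7], [3,6,8], [5,6,8], [5,7,8]

so the chain groups are C_0 ≅ Z^9, C_1 ≅ Z^27, C_2 ≅ Z^18.

The boundary map ∂_1: C_1 → C_0 sends each edge [p,q] (with p < q) to q − p.
The resulting 9×27 matrix has rank 8, and its Smith normal form has invariant factors (1,1,1,1,1,1,1,1).

The boundary map ∂_2: C_2 → C_1 maps a triangle to the signed sum of its edges. For instance
  ∂[5,6,8] = [6,8] − [5,8] + [5,6],
  ∂[1,3,4] = [3,4] − [1,4] + [1,3].
The resulting 27×18 matrix has rank 18, and its Smith normal form has invariant factors (1,1,1,1,1,1,1,1,1,1,1,1,1,1,1,1,1,2).

Computing H_k = (kernel of ∂_k) / (image of ∂_{k+1}):

  H_0: rank C_0 − rank ∂_1 = 9 − 8 = 1, and the invariant factors of ∂_1 are all 1, so H_0 ≅ Z.
  H_1: rank ker ∂_1 − rank ∂_2 = (27 − 8) − 18 = 1, and ∂_2 has invariant factor 2 > 1, so H_1 ≅ Z ⊕ Z/2.
  H_2: rank ker ∂_2 − rank ∂_3 = (18 − 18) − 0 = 0, and there is no ∂_3, so H_2 ≅ 0.

(K is a triangulation of the Klein bottle.)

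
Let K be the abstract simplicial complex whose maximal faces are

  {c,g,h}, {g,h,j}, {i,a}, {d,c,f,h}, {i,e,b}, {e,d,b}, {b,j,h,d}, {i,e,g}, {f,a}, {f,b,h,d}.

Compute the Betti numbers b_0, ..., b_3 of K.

b_0 = 1, b_1 = 2, b_2 = 0, b_3 = 0.

K has 10 vertices, 23 edges, 15 triangles, 3 3-simplices.
rank ∂_0 = 0, rank ∂_1 = 9 ⇒ b_0 = 10 − 0 − 9 = 1; all invariant factors of ∂_1 are 1 so no torsion. So H_0 ≅ Z.
rank ∂_1 = 9, rank ∂_2 = 12 ⇒ b_1 = 23 − 9 − 12 = 2; all invariant factors of ∂_2 are 1 so no torsion. So H_1 ≅ Z^2.
rank ∂_2 = 12, rank ∂_3 = 3 ⇒ b_2 = 15 − 12 − 3 = 0; all invariant factors of ∂_3 are 1 so no torsion. So H_2 ≅ 0.
rank ∂_3 = 3, rank ∂_4 = 0 ⇒ b_3 = 3 − 3 − 0 = 0. So H_3 ≅ 0.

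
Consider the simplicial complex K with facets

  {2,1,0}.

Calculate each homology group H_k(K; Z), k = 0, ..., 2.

We work with the vertex ordering 0 < 1 < 2. The simplices of K, each written with vertices in increasing order, are:

  0-simplices (3): [0], [1], [2]
  1-simplices (3): [0,1], [0,2], [1,2]
  2-simplices (1): [0,1,2]

so the chain groups are C_0 ≅ Z^3, C_1 ≅ Z^3, C_2 ≅ Z^1.

Boundary ∂_1: C_1 → C_0 is given by ∂[p,q] = [q] − [p]. For instance
  ∂[0,2] = [2] − [0].
As a 3×3 matrix over Z this has rank 2, with invariant factors (1,1).

The boundary map ∂_2: C_2 → C_1 maps a triangle to the signed sum of its edges. For instance
  ∂[0,1,2] = [1,2] − [0,2] + [0,1].
The resulting 3×1 matrix has rank 1, and its Smith normal form has invariant factors (1).

Now H_k = ker ∂_k / im ∂_{k+1}, so:

  H_0: rank C_0 − rank ∂_1 = 3 − 2 = 1, and the invariant factors of ∂_1 are all 1, so H_0 = Z.
  H_1: rank ker ∂_1 − rank ∂_2 = (3 − 2) − 1 = 0, and the invariant factors of ∂_2 are all 1, so H_1 = 0.
  H_2: rank ker ∂_2 − rank ∂_3 = (1 − 1) − 0 = 0, and there is no ∂_3, so H_2 = 0.

H_0 = Z,  H_1 = 0,  H_2 = 0.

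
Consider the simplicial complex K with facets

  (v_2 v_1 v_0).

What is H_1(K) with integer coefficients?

H_1 = 0.

We work with the vertex ordering v_0 < v_1 < v_2. The simplices of K, each written with vertices in increasing order, are:

  0-simplices (3): [v_0], [v_1], [v_2]
  1-simplices (3): [v_0,v_1], [v_0,v_2], [v_1,v_2]
  2-simplices (1): [v_0,v_1,v_2]

so the chain groups are C_0 ≅ Z^3, C_1 ≅ Z^3, C_2 ≅ Z^1.

∂_1: C_1 → C_0 is given by ∂[p,q] = [q] − [p].
As a 3×3 matrix over Z this has rank 2, with invariant factors (1,1).

∂_2: C_2 → C_1 maps a triangle to the signed sum of its edges. For instance
  ∂[v_0,v_1,v_2] = [v_1,v_2] − [v_0,v_2] + [v_0,v_1].
The 3×1 boundary matrix has rank 1 and Smith normal form diag(1).

Computing H_k = (kernel of ∂_k) / (image of ∂_{k+1}):

  H_1: rank ker ∂_1 − rank ∂_2 = (3 − 2) − 1 = 0, and the invariant factors of ∂_2 are all 1, so H_1 ≅ 0.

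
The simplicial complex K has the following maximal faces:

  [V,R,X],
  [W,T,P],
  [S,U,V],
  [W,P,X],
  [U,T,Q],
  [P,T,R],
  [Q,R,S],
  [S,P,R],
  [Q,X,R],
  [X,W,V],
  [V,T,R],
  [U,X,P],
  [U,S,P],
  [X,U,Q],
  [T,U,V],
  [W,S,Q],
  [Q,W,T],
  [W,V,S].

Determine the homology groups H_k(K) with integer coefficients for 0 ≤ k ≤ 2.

Take the total order P < Q < R < S < T < U < V < W < X on the vertex set. Then K (dimension 2) consists of the simplices:

  0-simplices (9): P, Q, R, S, T, U, V, W, X
  1-simplices (27): PR, PS, PT, PU, PW, PX, QR, QS, QT, QU, QW, QX, RS, RT, RV, RX, SU, SV, SW, TU, TV, TW, UV, UX, VW, VX, WX
  2-simplices (18): PRS, PRT, PSU, PTW, PUX, PWX, QRS, QRX, QSW, QTU, QTW, QUX, RTV, RVX, SUV, SVW, TUV, VWX

giving chain groups C_0 ≅ Z^9, C_1 ≅ Z^27, C_2 ≅ Z^18.

Boundary ∂_1: C_1 → C_0 maps an edge to its endpoints' difference, ∂[p,q] = q − p. For instance
  ∂WX = X − W.
The 9×27 boundary matrix has rank 8 and Smith normal form diag(1,1,1,1,1,1,1,1).

Boundary ∂_2: C_2 → C_1 sends each 2-simplex [p,q,r] to [q,r] − [p,r] + [p,q]. For instance
  ∂QUX = UX − QX + QU,
  ∂PRS = RS − PS + PR.
This gives a 27×18 integer matrix of rank 17; reducing to Smith normal form yields diagonal entries (1,1,1,1,1,1,1,1,1,1,1,1,1,1,1,1,1).

From H_k ≅ ker(∂_k) / im(∂_{k+1}) we obtain:

  H_0: rank C_0 − rank ∂_1 = 9 − 8 = 1, and the invariant factors of ∂_1 are all 1, so H_0 ≅ Z.
  H_1: rank ker ∂_1 − rank ∂_2 = (27 − 8) − 17 = 2, and the invariant factors of ∂_2 are all 1, so H_1 ≅ Z^2.
  H_2: rank ker ∂_2 − rank ∂_3 = (18 − 17) − 0 = 1, and there is no ∂_3, so H_2 ≅ Z.

H_0 ≅ Z,  H_1 ≅ Z^2,  H_2 ≅ Z.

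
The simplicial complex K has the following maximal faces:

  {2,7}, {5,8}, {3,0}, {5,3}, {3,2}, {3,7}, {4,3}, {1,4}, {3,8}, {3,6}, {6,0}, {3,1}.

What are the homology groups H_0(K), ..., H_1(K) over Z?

Order the vertices as 0 < 1 < 2 < 3 < 4 < 5 < 6 < 7 < 8. Listing each simplex with vertices in this order, K has dimension 1 with simplices:

  0-simplices (9): [0], [1], [2], [3], [4], [5], [6], [7], [8]
  1-simplices (12): [0,3], [0,6], [1,3], [1,4], [2,3], [2,7], [3,4], [3,5], [3,6], [3,7], [3,8], [5,8]

Hence C_0 ≅ Z^9, C_1 ≅ Z^12.

∂_1: C_1 → C_0 sends each edge [p,q] (with p < q) to q − p. For instance
  ∂[1,3] = [3] − [1].
The 9×12 boundary matrix has rank 8 and Smith normal form diag(1,1,1,1,1,1,1,1).

From H_k ≅ ker(∂_k) / im(∂_{k+1}) we obtain:

  H_0: rank C_0 − rank ∂_1 = 9 − 8 = 1, and the invariant factors of ∂_1 are all 1, so H_0 = Z.
  H_1: rank ker ∂_1 − rank ∂_2 = (12 − 8) − 0 = 4, and there is no ∂_2, so H_1 = Z^4.

H_0 = Z,  H_1 = Z^4.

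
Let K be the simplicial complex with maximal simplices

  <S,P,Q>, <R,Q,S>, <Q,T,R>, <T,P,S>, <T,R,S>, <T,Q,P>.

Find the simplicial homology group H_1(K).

H_1 ≅ 0.

We work with the vertex ordering P < Q < R < S < T. The simplices of K, each written with vertices in increasing order, are:

  0-simplices (5): P, Q, R, S, T
  1-simplices (9): PQ, PS, PT, QR, QS, QT, RS, RT, ST
  2-simplices (6): PQS, PQT, PST, QRS, QRT, RST

giving chain groups C_0 ≅ Z^5, C_1 ≅ Z^9, C_2 ≅ Z^6.

The boundary map ∂_1: C_1 → C_0 sends each edge [p,q] (with p < q) to q − p. For instance
  ∂PT = T − P.
As a 5×9 matrix over Z this has rank 4, with invariant factors (1,1,1,1).

The boundary map ∂_2: C_2 → C_1 maps a triangle to the signed sum of its edges. For instance
  ∂QRT = RT − QT + QR,
  ∂PST = ST − PT + PS.
The 9×6 boundary matrix has rank 5 and Smith normal form diag(1,1,1,1,1).

Reading off H_k = ker ∂_k / im ∂_{k+1}:

  H_1: rank ker ∂_1 − rank ∂_2 = (9 − 4) − 5 = 0, and the invariant factors of ∂_2 are all 1, so H_1 ≅ 0.

(K is a triangulation of the 2-sphere S^2.)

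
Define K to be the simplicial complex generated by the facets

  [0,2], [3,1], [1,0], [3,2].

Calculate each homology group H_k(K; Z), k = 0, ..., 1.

H_0 ≅ Z,  H_1 ≅ Z.

K has 4 vertices, 4 edges.
rank ∂_0 = 0, rank ∂_1 = 3 ⇒ b_0 = 4 − 0 − 3 = 1; all invariant factors of ∂_1 are 1 so no torsion. So H_0 ≅ Z.
rank ∂_1 = 3, rank ∂_2 = 0 ⇒ b_1 = 4 − 3 − 0 = 1. So H_1 ≅ Z.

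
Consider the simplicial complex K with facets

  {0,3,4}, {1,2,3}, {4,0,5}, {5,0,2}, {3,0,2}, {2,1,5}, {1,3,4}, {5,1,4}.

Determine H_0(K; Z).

H_0 = Z.

We work with the vertex ordering 0 < 1 < 2 < 3 < 4 < 5. The simplices of K, each written with vertices in increasing order, are:

  0-simplices (6): [0], [1], [2], [3], [4], [5]
  1-simplices (12): [0,2], [0,3], [0,4], [0,5], [1,2], [1,3], [1,4], [1,5], [2,3], [2,5], [3,4], [4,5]
  2-simplices (8): [0,2,3], [0,2,5], [0,3,4], [0,4,5], [1,2,3], [1,2,5], [1,3,4], [1,4,5]

so the chain groups are C_0 ≅ Z^6, C_1 ≅ Z^12, C_2 ≅ Z^8.

Boundary ∂_1: C_1 → C_0 is given by ∂[p,q] = [q] − [p]. For instance
  ∂[3,4] = [4] − [3].
This gives a 6×12 integer matrix of rank 5; reducing to Smith normal form yields diagonal entries (1,1,1,1,1).

The boundary map ∂_2: C_2 → C_1 maps a triangle to the signed sum of its edges. For instance
  ∂[1,3,4] = [3,4] − [1,4] + [1,3],
  ∂[0,3,4] = [3,4] − [0,4] + [0,3].
As a 12×8 matrix over Z this has rank 7, with invariant factors (1,1,1,1,1,1,1).

Computing H_k = (kernel of ∂_k) / (image of ∂_{k+1}):

  H_0: rank C_0 − rank ∂_1 = 6 − 5 = 1, and the invariant factors of ∂_1 are all 1, so H_0 = Z.

(K is a triangulation of the 2-sphere S^2.)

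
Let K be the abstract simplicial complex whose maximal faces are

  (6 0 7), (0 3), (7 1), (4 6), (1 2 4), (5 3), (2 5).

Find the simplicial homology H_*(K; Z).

H_0 ≅ Z,  H_1 ≅ Z^2,  H_2 = 0.

Order the vertices as 0 < 1 < 2 < 3 < 4 < 5 < 6 < 7. Listing each simplex with vertices in this order, K has dimension 2 with simplices:

  0-simplices (8): [0], [1], [2], [3], [4], [5], [6], [7]
  1-simplices (11): [0,3], [0,6], [0,7], [1,2], [1,4], [1,7], [2,4], [2,5], [3,5], [4,6], [6,7]
  2-simplices (2): [0,6,7], [1,2,4]

Hence C_0 ≅ Z^8, C_1 ≅ Z^11, C_2 ≅ Z^2.

∂_1: C_1 → C_0 is given by ∂[p,q] = [q] − [p].
As a 8×11 matrix over Z this has rank 7, with invariant factors (1,1,1,1,1,1,1).

Boundary ∂_2: C_2 → C_1 sends each 2-simplex [p,q,r] to [q,r] − [p,r] + [p,q]. For instance
  ∂[0,6,7] = [6,7] − [0,7] + [0,6],
  ∂[1,2,4] = [2,4] − [1,4] + [1,2].
This gives a 11×2 integer matrix of rank 2; reducing to Smith normal form yields diagonal entries (1,1).

Now H_k = ker ∂_k / im ∂_{k+1}, so:

  H_0: rank C_0 − rank ∂_1 = 8 − 7 = 1, and the invariant factors of ∂_1 are all 1, so H_0 = Z.
  H_1: rank ker ∂_1 − rank ∂_2 = (11 − 7) − 2 = 2, and the invariant factors of ∂_2 are all 1, so H_1 = Z^2.
  H_2: rank ker ∂_2 − rank ∂_3 = (2 − 2) − 0 = 0, and there is no ∂_3, so H_2 = 0.

As a check, the Euler characteristic is 8 − 11 + 2 = -1, which agrees with 1 − 2 + 0 = -1.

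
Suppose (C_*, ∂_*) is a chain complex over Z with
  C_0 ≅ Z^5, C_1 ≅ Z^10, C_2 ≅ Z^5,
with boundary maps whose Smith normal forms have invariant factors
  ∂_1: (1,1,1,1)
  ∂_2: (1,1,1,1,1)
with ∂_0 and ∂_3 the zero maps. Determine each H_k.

H_0 = Z,  H_1 = Z,  H_2 = 0.

H_0: b_0 = 5 − 0 − 4 = 1; torsion from ∂_1 factors > 1: none. So H_0 = Z.
H_1: b_1 = 10 − 4 − 5 = 1; torsion from ∂_2 factors > 1: none. So H_1 = Z.
H_2: b_2 = 5 − 5 − 0 = 0; torsion from ∂_3 factors > 1: none. So H_2 = 0.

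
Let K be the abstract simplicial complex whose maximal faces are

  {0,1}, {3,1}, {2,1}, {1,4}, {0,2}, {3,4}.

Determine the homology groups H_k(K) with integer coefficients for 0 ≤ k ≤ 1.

We work with the vertex ordering 0 < 1 < 2 < 3 < 4. The simplices of K, each written with vertices in increasing order, are:

  0-simplices (5): [0], [1], [2], [3], [4]
  1-simplices (6): [0,1], [0,2], [1,2], [1,3], [1,4], [3,4]

Hence C_0 ≅ Z^5, C_1 ≅ Z^6.

The boundary map ∂_1: C_1 → C_0 maps an edge to its endpoints' difference, ∂[p,q] = q − p. For instance
  ∂[0,1] = [1] − [0].
The 5×6 boundary matrix has rank 4 and Smith normal form diag(1,1,1,1).

From H_k ≅ ker(∂_k) / im(∂_{k+1}) we obtain:

  H_0: rank C_0 − rank ∂_1 = 5 − 4 = 1, and the invariant factors of ∂_1 are all 1, so H_0 ≅ Z.
  H_1: rank ker ∂_1 − rank ∂_2 = (6 − 4) − 0 = 2, and there is no ∂_2, so H_1 ≅ Z^2.

As a check, the Euler characteristic is 5 − 6 = -1, which agrees with 1 − 2 = -1.

H_0 = Z,  H_1 = Z^2.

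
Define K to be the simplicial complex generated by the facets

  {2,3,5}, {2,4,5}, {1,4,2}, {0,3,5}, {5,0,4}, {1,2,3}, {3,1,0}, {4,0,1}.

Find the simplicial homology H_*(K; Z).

H_0 = Z,  H_1 = 0,  H_2 = Z.

Order the vertices as 0 < 1 < 2 < 3 < 4 < 5. Listing each simplex with vertices in this order, K has dimension 2 with simplices:

  0-simplices (6): [0], [1], [2], [3], [4], [5]
  1-simplices (12): [0,1], [0,3], [0,4], [0,5], [1,2], [1,3], [1,4], [2,3], [2,4], [2,5], [3,5], [4,5]
  2-simplices (8): [0,1,3], [0,1,4], [0,3,5], [0,4,5], [1,2,3], [1,2,4], [2,3,5], [2,4,5]

giving chain groups C_0 ≅ Z^6, C_1 ≅ Z^12, C_2 ≅ Z^8.

∂_1: C_1 → C_0 is given by ∂[p,q] = [q] − [p]. For instance
  ∂[2,4] = [4] − [2].
As a 6×12 matrix over Z this has rank 5, with invariant factors (1,1,1,1,1).

∂_2: C_2 → C_1 acts by ∂[p,q,r] = [q,r] − [p,r] + [p,q]. For instance
  ∂[2,3,5] = [3,5] − [2,5] + [2,3],
  ∂[0,4,5] = [4,5] − [0,5] + [0,4].
The resulting 12×8 matrix has rank 7, and its Smith normal form has invariant factors (1,1,1,1,1,1,1).

From H_k ≅ ker(∂_k) / im(∂_{k+1}) we obtain:

  H_0: rank C_0 − rank ∂_1 = 6 − 5 = 1, and the invariant factors of ∂_1 are all 1, so H_0 ≅ Z.
  H_1: rank ker ∂_1 − rank ∂_2 = (12 − 5) − 7 = 0, and the invariant factors of ∂_2 are all 1, so H_1 ≅ 0.
  H_2: rank ker ∂_2 − rank ∂_3 = (8 − 7) − 0 = 1, and there is no ∂_3, so H_2 ≅ Z.

As a check, the Euler characteristic is 6 − 12 + 8 = 2, which agrees with 1 − 0 + 1 = 2.
(K is a triangulation of the 2-sphere S^2.)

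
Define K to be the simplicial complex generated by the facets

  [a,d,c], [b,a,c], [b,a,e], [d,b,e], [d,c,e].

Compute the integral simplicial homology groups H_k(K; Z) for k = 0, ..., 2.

H_0 = Z,  H_1 = Z,  H_2 = 0.

Order the vertices as a < b < c < d < e. Listing each simplex with vertices in this order, K has dimension 2 with simplices:

  0-simplices (5): a, b, c, d, e
  1-simplices (10): ab, ac, ad, ae, bc, bd, be, cd, ce, de
  2-simplices (5): abc, abe, acd, bde, cde

giving chain groups C_0 ≅ Z^5, C_1 ≅ Z^10, C_2 ≅ Z^5.

The boundary map ∂_1: C_1 → C_0 is given by ∂[p,q] = [q] − [p]. For instance
  ∂ab = b − a.
The 5×10 boundary matrix has rank 4 and Smith normal form diag(1,1,1,1).

Boundary ∂_2: C_2 → C_1 maps a triangle to the signed sum of its edges. For instance
  ∂abe = be − ae + ab,
  ∂acd = cd − ad + ac.
As a 10×5 matrix over Z this has rank 5, with invariant factors (1,1,1,1,1).

Now H_k = ker ∂_k / im ∂_{k+1}, so:

  H_0: rank C_0 − rank ∂_1 = 5 − 4 = 1, and the invariant factors of ∂_1 are all 1, so H_0 = Z.
  H_1: rank ker ∂_1 − rank ∂_2 = (10 − 4) − 5 = 1, and the invariant factors of ∂_2 are all 1, so H_1 = Z.
  H_2: rank ker ∂_2 − rank ∂_3 = (5 − 5) − 0 = 0, and there is no ∂_3, so H_2 = 0.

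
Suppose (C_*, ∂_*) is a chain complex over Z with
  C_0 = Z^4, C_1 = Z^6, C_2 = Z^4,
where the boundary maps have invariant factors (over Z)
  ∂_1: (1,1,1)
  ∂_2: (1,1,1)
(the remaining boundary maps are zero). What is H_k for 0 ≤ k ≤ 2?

H_0: b_0 = 4 − 0 − 3 = 1; torsion from ∂_1 factors > 1: none. So H_0 = Z.
H_1: b_1 = 6 − 3 − 3 = 0; torsion from ∂_2 factors > 1: none. So H_1 = 0.
H_2: b_2 = 4 − 3 − 0 = 1; torsion from ∂_3 factors > 1: none. So H_2 = Z.

H_0 = Z,  H_1 = 0,  H_2 = Z.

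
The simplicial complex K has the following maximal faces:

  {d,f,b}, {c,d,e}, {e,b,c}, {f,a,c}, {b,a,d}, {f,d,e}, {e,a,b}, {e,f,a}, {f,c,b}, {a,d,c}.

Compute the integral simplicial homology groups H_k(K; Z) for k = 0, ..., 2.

H_0 ≅ Z,  H_1 ≅ Z/2Z,  H_2 = 0.

We work with the vertex ordering a < b < c < d < e < f. The simplices of K, each written with vertices in increasing order, are:

  0-simplices (6): a, b, c, d, e, f
  1-simplices (15): ab, ac, ad, ae, af, bc, bd, be, bf, cd, ce, cf, de, df, ef
  2-simplices (10): abd, abe, acd, acf, aef, bce, bcf, bdf, cde, def

giving chain groups C_0 ≅ Z^6, C_1 ≅ Z^15, C_2 ≅ Z^10.

The boundary map ∂_1: C_1 → C_0 maps an edge to its endpoints' difference, ∂[p,q] = q − p.
The resulting 6×15 matrix has rank 5, and its Smith normal form has invariant factors (1,1,1,1,1).

∂_2: C_2 → C_1 acts by ∂[p,q,r] = [q,r] − [p,r] + [p,q]. For instance
  ∂bdf = df − bf + bd,
  ∂acf = cf − af + ac.
As a 15×10 matrix over Z this has rank 10, with invariant factors (1,1,1,1,1,1,1,1,1,2).

Reading off H_k = ker ∂_k / im ∂_{k+1}:

  H_0: rank C_0 − rank ∂_1 = 6 − 5 = 1, and the invariant factors of ∂_1 are all 1, so H_0 = Z.
  H_1: rank ker ∂_1 − rank ∂_2 = (15 − 5) − 10 = 0, and ∂_2 has invariant factor 2 > 1, so H_1 = Z/2Z.
  H_2: rank ker ∂_2 − rank ∂_3 = (10 − 10) − 0 = 0, and there is no ∂_3, so H_2 = 0.

As a check, the Euler characteristic is 6 − 15 + 10 = 1, which agrees with 1 − 0 + 0 = 1.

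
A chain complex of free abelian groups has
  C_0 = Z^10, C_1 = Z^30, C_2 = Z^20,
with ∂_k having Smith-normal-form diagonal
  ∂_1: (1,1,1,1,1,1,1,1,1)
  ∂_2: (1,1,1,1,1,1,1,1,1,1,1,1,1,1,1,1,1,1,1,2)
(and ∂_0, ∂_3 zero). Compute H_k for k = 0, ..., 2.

H_0 ≅ Z,  H_1 ≅ Z ⊕ Z/2,  H_2 = 0.

H_0: b_0 = 10 − 0 − 9 = 1; torsion from ∂_1 factors > 1: none. So H_0 ≅ Z.
H_1: b_1 = 30 − 9 − 20 = 1; torsion from ∂_2 factors > 1: [2]. So H_1 ≅ Z ⊕ Z/2.
H_2: b_2 = 20 − 20 − 0 = 0; torsion from ∂_3 factors > 1: none. So H_2 ≅ 0.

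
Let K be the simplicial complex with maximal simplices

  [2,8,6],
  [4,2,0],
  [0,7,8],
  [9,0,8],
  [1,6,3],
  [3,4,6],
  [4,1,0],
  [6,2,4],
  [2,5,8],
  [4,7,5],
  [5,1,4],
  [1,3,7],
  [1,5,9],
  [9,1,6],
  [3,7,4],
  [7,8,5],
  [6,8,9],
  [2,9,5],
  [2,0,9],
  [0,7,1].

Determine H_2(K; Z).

H_2 ≅ 0.

K has 10 vertices, 30 edges, 20 triangles.
rank ∂_2 = 20, rank ∂_3 = 0 ⇒ b_2 = 20 − 20 − 0 = 0. So H_2 ≅ 0.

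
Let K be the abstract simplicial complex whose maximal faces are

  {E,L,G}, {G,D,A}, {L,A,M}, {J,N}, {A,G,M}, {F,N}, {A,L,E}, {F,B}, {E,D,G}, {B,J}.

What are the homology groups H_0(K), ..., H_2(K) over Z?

We work with the vertex ordering A < B < D < E < F < G < J < L < M < N. The simplices of K, each written with vertices in increasing order, are:

  0-simplices (10): A, B, D, E, F, G, J, L, M, N
  1-simplices (16): AD, AE, AG, AL, AM, BF, BJ, DE, DG, EG, EL, FN, GL, GM, JN, LM
  2-simplices (6): ADG, AEL, AGM, ALM, DEG, EGL

so the chain groups are C_0 ≅ Z^10, C_1 ≅ Z^16, C_2 ≅ Z^6.

Boundary ∂_1: C_1 → C_0 sends each edge [p,q] (with p < q) to q − p.
The resulting 10×16 matrix has rank 8, and its Smith normal form has invariant factors (1,1,1,1,1,1,1,1).

∂_2: C_2 → C_1 maps a triangle to the signed sum of its edges. For instance
  ∂DEG = EG − DG + DE,
  ∂ALM = LM − AM + AL.
As a 16×6 matrix over Z this has rank 6, with invariant factors (1,1,1,1,1,1).

Now H_k = ker ∂_k / im ∂_{k+1}, so:

  H_0: rank C_0 − rank ∂_1 = 10 − 8 = 2, and the invariant factors of ∂_1 are all 1, so H_0 ≅ Z^2.
  H_1: rank ker ∂_1 − rank ∂_2 = (16 − 8) − 6 = 2, and the invariant factors of ∂_2 are all 1, so H_1 ≅ Z^2.
  H_2: rank ker ∂_2 − rank ∂_3 = (6 − 6) − 0 = 0, and there is no ∂_3, so H_2 ≅ 0.

(K is a triangulation of the disjoint union of the cylinder S^1 x I and the circle S^1.)

H_0 = Z^2,  H_1 = Z^2,  H_2 = 0.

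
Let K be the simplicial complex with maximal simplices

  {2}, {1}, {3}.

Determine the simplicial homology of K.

We work with the vertex ordering 1 < 2 < 3. The simplices of K, each written with vertices in increasing order, are:

  0-simplices (3): [1], [2], [3]

giving chain groups C_0 ≅ Z^3.

Computing H_k = (kernel of ∂_k) / (image of ∂_{k+1}):

  H_0: rank C_0 − rank ∂_1 = 3 − 0 = 3, and there is no ∂_1, so H_0 ≅ Z^3.

(K is a triangulation of a set of 3 points.)

H_0 ≅ Z^3.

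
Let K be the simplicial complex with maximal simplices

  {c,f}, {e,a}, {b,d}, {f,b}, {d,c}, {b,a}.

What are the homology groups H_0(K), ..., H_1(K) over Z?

H_0 ≅ Z,  H_1 ≅ Z.

Order the vertices as a < b < c < d < e < f. Listing each simplex with vertices in this order, K has dimension 1 with simplices:

  0-simplices (6): a, b, c, d, e, f
  1-simplices (6): ab, ae, bd, bf, cd, cf

so the chain groups are C_0 ≅ Z^6, C_1 ≅ Z^6.

Boundary ∂_1: C_1 → C_0 sends each edge [p,q] (with p < q) to q − p. For instance
  ∂cd = d − c.
As a 6×6 matrix over Z this has rank 5, with invariant factors (1,1,1,1,1).

Reading off H_k = ker ∂_k / im ∂_{k+1}:

  H_0: rank C_0 − rank ∂_1 = 6 − 5 = 1, and the invariant factors of ∂_1 are all 1, so H_0 = Z.
  H_1: rank ker ∂_1 − rank ∂_2 = (6 − 5) − 0 = 1, and there is no ∂_2, so H_1 = Z.

As a check, the Euler characteristic is 6 − 6 = 0, which agrees with 1 − 1 = 0.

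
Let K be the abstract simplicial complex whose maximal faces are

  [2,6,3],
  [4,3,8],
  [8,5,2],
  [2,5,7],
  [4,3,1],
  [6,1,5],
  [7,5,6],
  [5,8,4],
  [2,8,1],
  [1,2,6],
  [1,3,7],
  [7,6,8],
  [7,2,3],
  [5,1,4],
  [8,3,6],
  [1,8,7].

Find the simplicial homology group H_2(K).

K has 8 vertices, 24 edges, 16 triangles.
rank ∂_2 = 15, rank ∂_3 = 0 ⇒ b_2 = 16 − 15 − 0 = 1. So H_2 = Z.

H_2 = Z.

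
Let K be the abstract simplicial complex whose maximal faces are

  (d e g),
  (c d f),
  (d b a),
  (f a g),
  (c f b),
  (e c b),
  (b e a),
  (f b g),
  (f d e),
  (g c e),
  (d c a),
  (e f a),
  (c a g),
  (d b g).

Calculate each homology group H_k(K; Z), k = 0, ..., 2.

H_0 = Z,  H_1 = Z^2,  H_2 = Z.

Order the vertices as a < b < c < d < e < f < g. Listing each simplex with vertices in this order, K has dimension 2 with simplices:

  0-simplices (7): a, b, c, d, e, f, g
  1-simplices (21): ab, ac, ad, ae, af, ag, bc, bd, be, bf, bg, cd, ce, cf, cg, de, df, dg, ef, eg, fg
  2-simplices (14): abd, abe, acd, acg, aef, afg, bce, bcf, bdg, bfg, cdf, ceg, def, deg

so the chain groups are C_0 ≅ Z^7, C_1 ≅ Z^21, C_2 ≅ Z^14.

The boundary map ∂_1: C_1 → C_0 maps an edge to its endpoints' difference, ∂[p,q] = q − p.
This gives a 7×21 integer matrix of rank 6; reducing to Smith normal form yields diagonal entries (1,1,1,1,1,1).

Boundary ∂_2: C_2 → C_1 acts by ∂[p,q,r] = [q,r] − [p,r] + [p,q]. For instance
  ∂afg = fg − ag + af,
  ∂abd = bd − ad + ab.
The resulting 21×14 matrix has rank 13, and its Smith normal form has invariant factors (1,1,1,1,1,1,1,1,1,1,1,1,1).

Reading off H_k = ker ∂_k / im ∂_{k+1}:

  H_0: rank C_0 − rank ∂_1 = 7 − 6 = 1, and the invariant factors of ∂_1 are all 1, so H_0 ≅ Z.
  H_1: rank ker ∂_1 − rank ∂_2 = (21 − 6) − 13 = 2, and the invariant factors of ∂_2 are all 1, so H_1 ≅ Z^2.
  H_2: rank ker ∂_2 − rank ∂_3 = (14 − 13) − 0 = 1, and there is no ∂_3, so H_2 ≅ Z.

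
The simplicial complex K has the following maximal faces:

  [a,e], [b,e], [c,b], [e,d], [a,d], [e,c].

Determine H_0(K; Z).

H_0 ≅ Z.

Fix the vertex order a < b < c < d < e and write every simplex with vertices in increasing order. Then dim K = 1 and the simplices of K are:

  0-simplices (5): a, b, c, d, e
  1-simplices (6): ad, ae, bc, be, ce, de

giving chain groups C_0 ≅ Z^5, C_1 ≅ Z^6.

The boundary map ∂_1: C_1 → C_0 sends each edge [p,q] (with p < q) to q − p. For instance
  ∂de = e − d.
The resulting 5×6 matrix has rank 4, and its Smith normal form has invariant factors (1,1,1,1).

Now H_k = ker ∂_k / im ∂_{k+1}, so:

  H_0: rank C_0 − rank ∂_1 = 5 − 4 = 1, and the invariant factors of ∂_1 are all 1, so H_0 = Z.

(K is a triangulation of a wedge of 2 circles.)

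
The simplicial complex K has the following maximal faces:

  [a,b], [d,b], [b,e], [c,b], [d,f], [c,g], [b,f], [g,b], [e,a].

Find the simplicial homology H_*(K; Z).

Fix the vertex order a < b < c < d < e < f < g and write every simplex with vertices in increasing order. Then dim K = 1 and the simplices of K are:

  0-simplices (7): a, b, c, d, e, f, g
  1-simplices (9): ab, ae, bc, bd, be, bf, bg, cg, df

so the chain groups are C_0 ≅ Z^7, C_1 ≅ Z^9.

Boundary ∂_1: C_1 → C_0 sends each edge [p,q] (with p < q) to q − p.
The resulting 7×9 matrix has rank 6, and its Smith normal form has invariant factors (1,1,1,1,1,1).

Computing H_k = (kernel of ∂_k) / (image of ∂_{k+1}):

  H_0: rank C_0 − rank ∂_1 = 7 − 6 = 1, and the invariant factors of ∂_1 are all 1, so H_0 = Z.
  H_1: rank ker ∂_1 − rank ∂_2 = (9 − 6) − 0 = 3, and there is no ∂_2, so H_1 = Z^3.

As a check, the Euler characteristic is 7 − 9 = -2, which agrees with 1 − 3 = -2.

H_0 = Z,  H_1 = Z^3.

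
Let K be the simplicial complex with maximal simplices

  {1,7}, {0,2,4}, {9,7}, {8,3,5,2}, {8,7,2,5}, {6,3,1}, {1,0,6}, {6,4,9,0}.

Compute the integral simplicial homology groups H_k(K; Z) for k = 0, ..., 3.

Order the vertices as 0 < 1 < 2 < 3 < 4 < 5 < 6 < 7 < 8 < 9. Listing each simplex with vertices in this order, K has dimension 3 with simplices:

  0-simplices (10): [0], [1], [2], [3], [4], [5], [6], [7], [8], [9]
  1-simplices (23): [0,1], [0,2], [0,4], [0,6], [0,9], [1,3], [1,6], [1,7], [2,3], [2,4], [2,5], [2,7], [2,8], [3,5], [3,6], [3,8], [4,6], [4,9], [5,7], [5,8], [6,9], [7,8], [7,9]
  2-simplices (14): [0,1,6], [0,2,4], [0,4,6], [0,4,9], [0,6,9], [1,3,6], [2,3,5], [2,3,8], [2,5,7], [2,5,8], [2,7,8], [3,5,8], [4,6,9], [5,7,8]
  3-simplices (3): [0,4,6,9], [2,3,5,8], [2,5,7,8]

so the chain groups are C_0 ≅ Z^10, C_1 ≅ Z^23, C_2 ≅ Z^14, C_3 ≅ Z^3.

∂_1: C_1 → C_0 is given by ∂[p,q] = [q] − [p].
The resulting 10×23 matrix has rank 9, and its Smith normal form has invariant factors (1,1,1,1,1,1,1,1,1).

The boundary map ∂_2: C_2 → C_1 sends each 2-simplex [p,q,r] to [q,r] − [p,r] + [p,q]. For instance
  ∂[2,5,8] = [5,8] − [2,8] + [2,5],
  ∂[0,6,9] = [6,9] − [0,9] + [0,6].
The resulting 23×14 matrix has rank 11, and its Smith normal form has invariant factors (1,1,1,1,1,1,1,1,1,1,1).

The boundary map ∂_3: C_3 → C_2 sends each 3-simplex σ to the alternating sum Σ_i (−1)^i (σ with its i-th vertex removed). For instance
  ∂[2,5,7,8] = [5,7,8] − [2,7,8] + [2,5,8] − [2,5,7],
  ∂[0,4,6,9] = [4,6,9] − [0,6,9] + [0,4,9] − [0,4,6].
This gives a 14×3 integer matrix of rank 3; reducing to Smith normal form yields diagonal entries (1,1,1).

Computing H_k = (kernel of ∂_k) / (image of ∂_{k+1}):

  H_0: rank C_0 − rank ∂_1 = 10 − 9 = 1, and the invariant factors of ∂_1 are all 1, so H_0 ≅ Z.
  H_1: rank ker ∂_1 − rank ∂_2 = (23 − 9) − 11 = 3, and the invariant factors of ∂_2 are all 1, so H_1 ≅ Z^3.
  H_2: rank ker ∂_2 − rank ∂_3 = (14 − 11) − 3 = 0, and the invariant factors of ∂_3 are all 1, so H_2 ≅ 0.
  H_3: rank ker ∂_3 − rank ∂_4 = (3 − 3) − 0 = 0, and there is no ∂_4, so H_3 ≅ 0.

H_0 = Z,  H_1 = Z^3,  H_2 = 0,  H_3 = 0.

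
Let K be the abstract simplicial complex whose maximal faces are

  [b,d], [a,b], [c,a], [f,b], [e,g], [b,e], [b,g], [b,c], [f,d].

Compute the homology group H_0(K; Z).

H_0 ≅ Z.

Order the vertices as a < b < c < d < e < f < g. Listing each simplex with vertices in this order, K has dimension 1 with simplices:

  0-simplices (7): a, b, c, d, e, f, g
  1-simplices (9): ab, ac, bc, bd, be, bf, bg, df, eg

giving chain groups C_0 ≅ Z^7, C_1 ≅ Z^9.

Boundary ∂_1: C_1 → C_0 is given by ∂[p,q] = [q] − [p]. For instance
  ∂bc = c − b.
This gives a 7×9 integer matrix of rank 6; reducing to Smith normal form yields diagonal entries (1,1,1,1,1,1).

Computing H_k = (kernel of ∂_k) / (image of ∂_{k+1}):

  H_0: rank C_0 − rank ∂_1 = 7 − 6 = 1, and the invariant factors of ∂_1 are all 1, so H_0 = Z.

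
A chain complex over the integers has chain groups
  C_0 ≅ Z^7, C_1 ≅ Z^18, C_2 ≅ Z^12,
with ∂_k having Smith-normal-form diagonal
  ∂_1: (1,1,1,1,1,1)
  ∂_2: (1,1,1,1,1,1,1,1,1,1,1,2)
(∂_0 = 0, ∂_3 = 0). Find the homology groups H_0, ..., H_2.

H_0 = Z,  H_1 = Z/2Z,  H_2 = 0.

H_0: b_0 = 7 − 0 − 6 = 1; torsion from ∂_1 factors > 1: none. So H_0 = Z.
H_1: b_1 = 18 − 6 − 12 = 0; torsion from ∂_2 factors > 1: [2]. So H_1 = Z/2Z.
H_2: b_2 = 12 − 12 − 0 = 0; torsion from ∂_3 factors > 1: none. So H_2 = 0.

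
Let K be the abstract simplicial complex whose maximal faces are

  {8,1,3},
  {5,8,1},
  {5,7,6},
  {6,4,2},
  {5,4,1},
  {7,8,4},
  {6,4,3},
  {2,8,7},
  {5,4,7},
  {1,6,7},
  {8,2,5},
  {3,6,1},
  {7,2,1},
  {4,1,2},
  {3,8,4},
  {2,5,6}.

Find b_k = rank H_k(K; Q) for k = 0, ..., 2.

Take the total order 1 < 2 < 3 < 4 < 5 < 6 < 7 < 8 on the vertex set. Then K (dimension 2) consists of the simplices:

  0-simplices (8): [1], [2], [3], [4], [5], [6], [7], [8]
  1-simplices (24): (24 of them)
  2-simplices (16): [1,2,4], [1,2,7], [1,3,6], [1,3,8], [1,4,5], [1,5,8], [1,6,7], [2,4,6], [2,5,6], [2,5,8], [2,7,8], [3,4,6], [3,4,8], [4,5,7], [4,7,8], [5,6,7]

Hence C_0 ≅ Z^8, C_1 ≅ Z^24, C_2 ≅ Z^16.

∂_1: C_1 → C_0 is given by ∂[p,q] = [q] − [p].
The 8×24 boundary matrix has rank 7 and Smith normal form diag(1,1,1,1,1,1,1).

∂_2: C_2 → C_1 acts by ∂[p,q,r] = [q,r] − [p,r] + [p,q]. For instance
  ∂[1,6,7] = [6,7] − [1,7] + [1,6],
  ∂[2,5,8] = [5,8] − [2,8] + [2,5].
As a 24×16 matrix over Z this has rank 15, with invariant factors (1,1,1,1,1,1,1,1,1,1,1,1,1,1,1).

From H_k ≅ ker(∂_k) / im(∂_{k+1}) we obtain:

  H_0: rank C_0 − rank ∂_1 = 8 − 7 = 1, and the invariant factors of ∂_1 are all 1, so H_0 ≅ Z.
  H_1: rank ker ∂_1 − rank ∂_2 = (24 − 7) − 15 = 2, and the invariant factors of ∂_2 are all 1, so H_1 ≅ Z^2.
  H_2: rank ker ∂_2 − rank ∂_3 = (16 − 15) − 0 = 1, and there is no ∂_3, so H_2 ≅ Z.

(K is a triangulation of the torus T^2.)

Hence the Betti numbers are b_0 = 1, b_1 = 2, b_2 = 1.

b_0 = 1, b_1 = 2, b_2 = 1.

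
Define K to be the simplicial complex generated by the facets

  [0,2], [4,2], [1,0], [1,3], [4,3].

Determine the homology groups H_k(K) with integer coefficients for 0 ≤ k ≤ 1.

Order the vertices as 0 < 1 < 2 < 3 < 4. Listing each simplex with vertices in this order, K has dimension 1 with simplices:

  0-simplices (5): [0], [1], [2], [3], [4]
  1-simplices (5): [0,1], [0,2], [1,3], [2,4], [3,4]

giving chain groups C_0 ≅ Z^5, C_1 ≅ Z^5.

The boundary map ∂_1: C_1 → C_0 is given by ∂[p,q] = [q] − [p]. For instance
  ∂[3,4] = [4] − [3].
As a 5×5 matrix over Z this has rank 4, with invariant factors (1,1,1,1).

Now H_k = ker ∂_k / im ∂_{k+1}, so:

  H_0: rank C_0 − rank ∂_1 = 5 − 4 = 1, and the invariant factors of ∂_1 are all 1, so H_0 = Z.
  H_1: rank ker ∂_1 − rank ∂_2 = (5 − 4) − 0 = 1, and there is no ∂_2, so H_1 = Z.

H_0 = Z,  H_1 = Z.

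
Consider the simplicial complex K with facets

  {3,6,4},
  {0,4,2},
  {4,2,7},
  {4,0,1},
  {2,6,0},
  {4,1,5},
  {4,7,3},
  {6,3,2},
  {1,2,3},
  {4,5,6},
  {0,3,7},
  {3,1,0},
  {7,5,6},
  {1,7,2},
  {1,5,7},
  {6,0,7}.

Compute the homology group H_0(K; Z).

H_0 = Z.

Fix the vertex order 0 < 1 < 2 < 3 < 4 < 5 < 6 < 7 and write every simplex with vertices in increasing order. Then dim K = 2 and the simplices of K are:

  0-simplices (8): [0], [1], [2], [3], [4], [5], [6], [7]
  1-simplices (24): (24 of them)
  2-simplices (16): [0,1,3], [0,1,4], [0,2,4], [0,2,6], [0,3,7], [0,6,7], [1,2,3], [1,2,7], [1,4,5], [1,5,7], [2,3,6], [2,4,7], [3,4,6], [3,4,7], [4,5,6], [5,6,7]

Hence C_0 ≅ Z^8, C_1 ≅ Z^24, C_2 ≅ Z^16.

Boundary ∂_1: C_1 → C_0 is given by ∂[p,q] = [q] − [p]. For instance
  ∂[0,1] = [1] − [0].
As a 8×24 matrix over Z this has rank 7, with invariant factors (1,1,1,1,1,1,1).

Boundary ∂_2: C_2 → C_1 acts by ∂[p,q,r] = [q,r] − [p,r] + [p,q]. For instance
  ∂[1,5,7] = [5,7] − [1,7] + [1,5],
  ∂[0,1,3] = [1,3] − [0,3] + [0,1].
This gives a 24×16 integer matrix of rank 15; reducing to Smith normal form yields diagonal entries (1,1,1,1,1,1,1,1,1,1,1,1,1,1,1).

From H_k ≅ ker(∂_k) / im(∂_{k+1}) we obtain:

  H_0: rank C_0 − rank ∂_1 = 8 − 7 = 1, and the invariant factors of ∂_1 are all 1, so H_0 = Z.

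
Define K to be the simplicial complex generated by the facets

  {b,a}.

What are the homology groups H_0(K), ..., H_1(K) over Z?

K has 2 vertices, 1 edge.
rank ∂_0 = 0, rank ∂_1 = 1 ⇒ b_0 = 2 − 0 − 1 = 1; all invariant factors of ∂_1 are 1 so no torsion. So H_0 ≅ Z.
rank ∂_1 = 1, rank ∂_2 = 0 ⇒ b_1 = 1 − 1 − 0 = 0. So H_1 ≅ 0.

H_0 ≅ Z,  H_1 = 0.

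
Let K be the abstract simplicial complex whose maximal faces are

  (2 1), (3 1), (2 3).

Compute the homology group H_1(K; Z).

Order the vertices as 1 < 2 < 3. Listing each simplex with vertices in this order, K has dimension 1 with simplices:

  0-simplices (3): [1], [2], [3]
  1-simplices (3): [1,2], [1,3], [2,3]

giving chain groups C_0 ≅ Z^3, C_1 ≅ Z^3.

The boundary map ∂_1: C_1 → C_0 maps an edge to its endpoints' difference, ∂[p,q] = q − p. For instance
  ∂[1,3] = [3] − [1].
As a 3×3 matrix over Z this has rank 2, with invariant factors (1,1).

From H_k ≅ ker(∂_k) / im(∂_{k+1}) we obtain:

  H_1: rank ker ∂_1 − rank ∂_2 = (3 − 2) − 0 = 1, and there is no ∂_2, so H_1 ≅ Z.

(K is a triangulation of the circle S^1.)

H_1 ≅ Z.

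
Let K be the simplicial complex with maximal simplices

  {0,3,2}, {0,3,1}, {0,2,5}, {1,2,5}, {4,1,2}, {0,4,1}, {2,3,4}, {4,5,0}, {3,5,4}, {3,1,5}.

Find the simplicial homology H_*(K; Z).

Order the vertices as 0 < 1 < 2 < 3 < 4 < 5. Listing each simplex with vertices in this order, K has dimension 2 with simplices:

  0-simplices (6): [0], [1], [2], [3], [4], [5]
  1-simplices (15): [0,1], [0,2], [0,3], [0,4], [0,5], [1,2], [1,3], [1,4], [1,5], [2,3], [2,4], [2,5], [3,4], [3,5], [4,5]
  2-simplices (10): [0,1,3], [0,1,4], [0,2,3], [0,2,5], [0,4,5], [1,2,4], [1,2,5], [1,3,5], [2,3,4], [3,4,5]

so the chain groups are C_0 ≅ Z^6, C_1 ≅ Z^15, C_2 ≅ Z^10.

∂_1: C_1 → C_0 maps an edge to its endpoints' difference, ∂[p,q] = q − p. For instance
  ∂[0,5] = [5] − [0].
As a 6×15 matrix over Z this has rank 5, with invariant factors (1,1,1,1,1).

The boundary map ∂_2: C_2 → C_1 maps a triangle to the signed sum of its edges. For instance
  ∂[1,2,5] = [2,5] − [1,5] + [1,2],
  ∂[0,2,3] = [2,3] − [0,3] + [0,2].
The 15×10 boundary matrix has rank 10 and Smith normal form diag(1,1,1,1,1,1,1,1,1,2).

Now H_k = ker ∂_k / im ∂_{k+1}, so:

  H_0: rank C_0 − rank ∂_1 = 6 − 5 = 1, and the invariant factors of ∂_1 are all 1, so H_0 ≅ Z.
  H_1: rank ker ∂_1 − rank ∂_2 = (15 − 5) − 10 = 0, and ∂_2 has invariant factor 2 > 1, so H_1 ≅ Z/2Z.
  H_2: rank ker ∂_2 − rank ∂_3 = (10 − 10) − 0 = 0, and there is no ∂_3, so H_2 ≅ 0.

As a check, the Euler characteristic is 6 − 15 + 10 = 1, which agrees with 1 − 0 + 0 = 1.

H_0 = Z,  H_1 = Z/2Z,  H_2 = 0.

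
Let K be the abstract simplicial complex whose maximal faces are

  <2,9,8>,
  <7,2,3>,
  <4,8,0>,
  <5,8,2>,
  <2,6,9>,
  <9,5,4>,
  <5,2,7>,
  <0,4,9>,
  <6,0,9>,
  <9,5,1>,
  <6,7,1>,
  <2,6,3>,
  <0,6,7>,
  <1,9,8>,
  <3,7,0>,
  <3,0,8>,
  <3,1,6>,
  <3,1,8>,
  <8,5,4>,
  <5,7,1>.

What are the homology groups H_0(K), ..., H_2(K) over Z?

Take the total order 0 < 1 < 2 < 3 < 4 < 5 < 6 < 7 < 8 < 9 on the vertex set. Then K (dimension 2) consists of the simplices:

  0-simplices (10): [0], [1], [2], [3], [4], [5], [6], [7], [8], [9]
  1-simplices (30): (30 of them)
  2-simplices (20): (20 of them)

so the chain groups are C_0 ≅ Z^10, C_1 ≅ Z^30, C_2 ≅ Z^20.

Boundary ∂_1: C_1 → C_0 sends each edge [p,q] (with p < q) to q − p.
As a 10×30 matrix over Z this has rank 9, with invariant factors (1,1,1,1,1,1,1,1,1).

∂_2: C_2 → C_1 maps a triangle to the signed sum of its edges. For instance
  ∂[2,3,6] = [3,6] − [2,6] + [2,3],
  ∂[0,6,7] = [6,7] − [0,7] + [0,6].
The resulting 30×20 matrix has rank 20, and its Smith normal form has invariant factors (1,1,1,1,1,1,1,1,1,1,1,1,1,1,1,1,1,1,1,2).

From H_k ≅ ker(∂_k) / im(∂_{k+1}) we obtain:

  H_0: rank C_0 − rank ∂_1 = 10 − 9 = 1, and the invariant factors of ∂_1 are all 1, so H_0 = Z.
  H_1: rank ker ∂_1 − rank ∂_2 = (30 − 9) − 20 = 1, and ∂_2 has invariant factor 2 > 1, so H_1 = Z ⊕ Z/2Z.
  H_2: rank ker ∂_2 − rank ∂_3 = (20 − 20) − 0 = 0, and there is no ∂_3, so H_2 = 0.

(K is a triangulation of the Klein bottle.)

H_0 ≅ Z,  H_1 ≅ Z ⊕ Z/2Z,  H_2 = 0.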